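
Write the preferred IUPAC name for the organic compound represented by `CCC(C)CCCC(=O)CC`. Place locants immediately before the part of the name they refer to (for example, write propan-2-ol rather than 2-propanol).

Counting along the main chain through the carbonyl gives 9 carbons: the parent is nonane.
The highest-priority functional group is a ketone (C=O on an internal carbon), so the name ends in -one.
The numbering direction is chosen so that numbering from this end puts the carbonyl group at C-3 rather than C-7.
That gives the carbonyl at C-3; a methyl group at C-7.
Assembling the pieces gives 7-methylnonan-3-one.

7-methylnonan-3-one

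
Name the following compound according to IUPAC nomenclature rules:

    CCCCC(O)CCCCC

The longest carbon chain that includes the –OH group has 10 carbons, so the parent hydride is decane.
The highest-priority functional group is an alcohol (–OH), so the name ends in -ol.
Number the chain so that numbering from this end puts the hydroxyl group at C-5 rather than C-6.
That gives the hydroxyl at C-5.
The name is decan-5-ol.

decan-5-ol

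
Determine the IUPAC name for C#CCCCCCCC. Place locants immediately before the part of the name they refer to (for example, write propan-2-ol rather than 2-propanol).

non-1-yne

Counting along the main chain through the multiple bond gives 9 carbons: the parent is nonane.
The chain contains a C≡C triple bond, so the unsaturation ending is -yne.
Choose the numbering such that numbering from this end puts the triple bond at C-1 rather than C-8.
This places the triple bond between C-1 and C-2.
The name is non-1-yne.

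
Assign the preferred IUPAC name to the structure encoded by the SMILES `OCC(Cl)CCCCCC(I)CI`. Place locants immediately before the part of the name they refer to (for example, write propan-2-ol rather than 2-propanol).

2-chloro-8,9-diiodononan-1-ol

The longest carbon chain that includes the –OH group has 9 carbons, so the parent hydride is nonane.
The highest-priority functional group is an alcohol (–OH), so the name ends in -ol.
The numbering direction is chosen so that numbering from this end puts the hydroxyl group at C-1 rather than C-9.
That gives the hydroxyl at C-1; a chloro group at C-2; iodo groups at C-8 and C-9.
Substituent prefixes are cited in alphabetical order (multiplying prefixes like di-/tri- are ignored for ordering).
Assembling the pieces gives 2-chloro-8,9-diiodononan-1-ol.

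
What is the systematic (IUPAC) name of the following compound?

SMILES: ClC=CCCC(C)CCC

The longest chain bearing the multiple bond is 8 carbons long (octane).
The chain contains a C=C double bond, so the unsaturation ending is -ene.
Number the chain so that numbering from this end puts the double bond at C-1 rather than C-7.
With this numbering: the double bond between C-1 and C-2; a chloro group at C-1; a methyl group at C-5.
The substituents are ordered alphabetically, ignoring any di-/tri- multipliers.
Assembling the pieces gives 1-chloro-5-methyloct-1-ene.

1-chloro-5-methyloct-1-ene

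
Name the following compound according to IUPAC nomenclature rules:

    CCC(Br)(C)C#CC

4-bromo-4-methylhex-2-yne

The longest chain bearing the multiple bond is 6 carbons long (hexane).
There is one C≡C triple bond, indicated by the ending -yne.
Choose the numbering such that numbering from this end puts the triple bond at C-2 rather than C-4.
With this numbering: the triple bond between C-2 and C-3; a bromo group at C-4; a methyl group at C-4.
The substituents are ordered alphabetically, ignoring any di-/tri- multipliers.
Putting it together: 4-bromo-4-methylhex-2-yne.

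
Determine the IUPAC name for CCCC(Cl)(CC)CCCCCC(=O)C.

The longest chain bearing the carbonyl is 11 carbons long (undecane).
A ketone (C=O on an internal carbon) is the principal characteristic group, giving the suffix -one.
The numbering direction is chosen so that numbering from this end puts the carbonyl group at C-2 rather than C-10.
This places the carbonyl at C-2; a chloro group at C-8; an ethyl group at C-8.
The substituents are ordered alphabetically, ignoring any di-/tri- multipliers.
The name is 8-chloro-8-ethylundecan-2-one.

8-chloro-8-ethylundecan-2-one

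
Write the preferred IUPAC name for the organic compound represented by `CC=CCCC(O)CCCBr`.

1-bromonon-7-en-4-ol

The longest carbon chain that includes the –OH group and the multiple bond has 9 carbons, so the parent hydride is nonane.
An alcohol (–OH) is the principal characteristic group, giving the suffix -ol.
The chain contains a C=C double bond, so the unsaturation ending is -ene.
Choose the numbering such that numbering from this end puts the hydroxyl group at C-4 rather than C-6.
With this numbering: the hydroxyl at C-4; the double bond between C-7 and C-8; a bromo group at C-1.
Putting it together: 1-bromonon-7-en-4-ol.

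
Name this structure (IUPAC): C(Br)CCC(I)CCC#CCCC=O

11-bromo-8-iodoundec-4-ynal

The longest chain bearing the –CHO group and the multiple bond is 11 carbons long (undecane).
An aldehyde (terminal –CHO) is the principal characteristic group, giving the suffix -al.
There is one C≡C triple bond, indicated by the ending -yne.
Number the chain so that the aldehyde carbon is C-1 by definition.
That gives the triple bond between C-4 and C-5; a bromo group at C-11; an iodo group at C-8.
The substituents are ordered alphabetically, ignoring any di-/tri- multipliers.
Assembling the pieces gives 11-bromo-8-iodoundec-4-ynal.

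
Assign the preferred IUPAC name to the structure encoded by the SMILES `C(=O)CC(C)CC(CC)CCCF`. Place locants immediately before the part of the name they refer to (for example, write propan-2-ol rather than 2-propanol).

The longest chain bearing the –CHO group is 8 carbons long (octane).
An aldehyde (terminal –CHO) is the principal characteristic group, giving the suffix -al.
The numbering direction is chosen so that the aldehyde carbon is C-1 by definition.
That gives an ethyl group at C-5; a fluoro group at C-8; a methyl group at C-3.
Prefixes are listed alphabetically: ethyl, fluoro, methyl.
The name is 5-ethyl-8-fluoro-3-methyloctanal.

5-ethyl-8-fluoro-3-methyloctanal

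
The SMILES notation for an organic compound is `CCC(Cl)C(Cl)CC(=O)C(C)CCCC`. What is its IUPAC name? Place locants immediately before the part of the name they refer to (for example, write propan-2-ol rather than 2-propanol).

3,4-dichloro-7-methylundecan-6-one

The longest carbon chain that includes the carbonyl has 11 carbons, so the parent hydride is undecane.
The principal characteristic group is a ketone (C=O on an internal carbon), named with the suffix -one.
Number the chain so that the substituent locant set {3,4,7} is lower than {5,8,9} at the first point of difference.
With this numbering: the carbonyl at C-6; chloro groups at C-3 and C-4; a methyl group at C-7.
Prefixes are listed alphabetically: chloro, methyl.
Putting it together: 3,4-dichloro-7-methylundecan-6-one.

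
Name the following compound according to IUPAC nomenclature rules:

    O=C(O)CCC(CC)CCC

The longest carbon chain that includes the –COOH group has 7 carbons, so the parent hydride is heptane.
The principal characteristic group is a carboxylic acid (terminal –COOH), named with the suffix -oic acid.
The numbering direction is chosen so that the carboxylic acid carbon is C-1 by definition.
This places an ethyl group at C-4.
Assembling the pieces gives 4-ethylheptanoic acid.

4-ethylheptanoic acid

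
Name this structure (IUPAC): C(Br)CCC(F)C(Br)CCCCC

1,5-dibromo-4-fluorodecane

The longest carbon chain is 10 atoms: the parent is decane.
Choose the numbering such that the substituent locant set {1,4,5} is lower than {6,7,10} at the first point of difference.
That gives bromo groups at C-1 and C-5; a fluoro group at C-4.
The substituents are ordered alphabetically, ignoring any di-/tri- multipliers.
Assembling the pieces gives 1,5-dibromo-4-fluorodecane.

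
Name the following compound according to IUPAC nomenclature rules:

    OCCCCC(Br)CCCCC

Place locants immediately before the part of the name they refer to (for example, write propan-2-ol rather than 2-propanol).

The longest carbon chain that includes the –OH group has 10 carbons, so the parent hydride is decane.
The principal characteristic group is an alcohol (–OH), named with the suffix -ol.
Choose the numbering such that numbering from this end puts the hydroxyl group at C-1 rather than C-10.
With this numbering: the hydroxyl at C-1; a bromo group at C-5.
Putting it together: 5-bromodecan-1-ol.

5-bromodecan-1-ol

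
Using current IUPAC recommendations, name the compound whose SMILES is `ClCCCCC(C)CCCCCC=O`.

The longest chain bearing the –CHO group is 11 carbons long (undecane).
An aldehyde (terminal –CHO) is the principal characteristic group, giving the suffix -al.
Choose the numbering such that the aldehyde carbon is C-1 by definition.
With this numbering: a chloro group at C-11; a methyl group at C-7.
Substituent prefixes are cited in alphabetical order (multiplying prefixes like di-/tri- are ignored for ordering).
Putting it together: 11-chloro-7-methylundecanal.

11-chloro-7-methylundecanal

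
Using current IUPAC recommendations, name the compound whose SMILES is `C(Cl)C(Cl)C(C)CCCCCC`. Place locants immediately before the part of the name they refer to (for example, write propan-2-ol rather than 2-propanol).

The longest continuous carbon chain has 9 atoms, so the parent hydride is nonane.
The numbering direction is chosen so that the substituent locant set {1,2,3} is lower than {7,8,9} at the first point of difference.
That gives chloro groups at C-1 and C-2; a methyl group at C-3.
The substituents are ordered alphabetically, ignoring any di-/tri- multipliers.
Assembling the pieces gives 1,2-dichloro-3-methylnonane.

1,2-dichloro-3-methylnonane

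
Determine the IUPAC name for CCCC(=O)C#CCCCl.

8-chlorooct-5-yn-4-one

The longest chain bearing the carbonyl and the multiple bond is 8 carbons long (octane).
The highest-priority functional group is a ketone (C=O on an internal carbon), so the name ends in -one.
A C≡C triple bond in the chain gives the infix -yne-.
Choose the numbering such that numbering from this end puts the carbonyl group at C-4 rather than C-5.
This places the carbonyl at C-4; the triple bond between C-5 and C-6; a chloro group at C-8.
Putting it together: 8-chlorooct-5-yn-4-one.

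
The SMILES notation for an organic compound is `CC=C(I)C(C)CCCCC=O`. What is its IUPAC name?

7-iodo-6-methylnon-7-enal

The longest chain bearing the –CHO group and the multiple bond is 9 carbons long (nonane).
The principal characteristic group is an aldehyde (terminal –CHO), named with the suffix -al.
A C=C double bond in the chain gives the infix -ene-.
The numbering direction is chosen so that the aldehyde carbon is C-1 by definition.
This places the double bond between C-7 and C-8; an iodo group at C-7; a methyl group at C-6.
The substituents are ordered alphabetically, ignoring any di-/tri- multipliers.
Assembling the pieces gives 7-iodo-6-methylnon-7-enal.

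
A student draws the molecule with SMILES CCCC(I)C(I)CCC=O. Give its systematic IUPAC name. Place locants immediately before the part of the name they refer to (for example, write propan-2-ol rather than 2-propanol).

Counting along the main chain through the –CHO group gives 8 carbons: the parent is octane.
The principal characteristic group is an aldehyde (terminal –CHO), named with the suffix -al.
The numbering direction is chosen so that the aldehyde carbon is C-1 by definition.
This places iodo groups at C-4 and C-5.
The name is 4,5-diiodooctanal.

4,5-diiodooctanal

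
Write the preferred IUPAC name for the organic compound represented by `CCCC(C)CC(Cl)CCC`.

The longest carbon chain is 9 atoms: the parent is nonane.
The numbering direction is chosen so that the locant sets are identical either way, so the alphabetically earlier chloro substituent takes the lower locant (4 rather than 6).
With this numbering: a chloro group at C-4; a methyl group at C-6.
Prefixes are listed alphabetically: chloro, methyl.
Assembling the pieces gives 4-chloro-6-methylnonane.

4-chloro-6-methylnonane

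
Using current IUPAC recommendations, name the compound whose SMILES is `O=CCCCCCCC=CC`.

dec-8-enal

Counting along the main chain through the –CHO group and the multiple bond gives 10 carbons: the parent is decane.
The highest-priority functional group is an aldehyde (terminal –CHO), so the name ends in -al.
There is one C=C double bond, indicated by the ending -ene.
Choose the numbering such that the aldehyde carbon is C-1 by definition.
This places the double bond between C-8 and C-9.
The name is dec-8-enal.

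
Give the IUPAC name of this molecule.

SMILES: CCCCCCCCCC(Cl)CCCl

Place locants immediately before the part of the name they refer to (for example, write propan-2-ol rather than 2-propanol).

1,3-dichlorododecane

The longest continuous carbon chain has 12 atoms, so the parent hydride is dodecane.
Choose the numbering such that the substituent locant set {1,3} is lower than {10,12} at the first point of difference.
This places chloro groups at C-1 and C-3.
Assembling the pieces gives 1,3-dichlorododecane.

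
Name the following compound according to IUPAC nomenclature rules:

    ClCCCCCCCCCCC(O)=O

11-chloroundecanoic acid

The longest chain bearing the –COOH group is 11 carbons long (undecane).
The highest-priority functional group is a carboxylic acid (terminal –COOH), so the name ends in -oic acid.
The numbering direction is chosen so that the carboxylic acid carbon is C-1 by definition.
With this numbering: a chloro group at C-11.
Putting it together: 11-chloroundecanoic acid.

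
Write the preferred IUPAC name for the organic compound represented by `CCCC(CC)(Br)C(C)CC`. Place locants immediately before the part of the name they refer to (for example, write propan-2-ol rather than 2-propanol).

4-bromo-4-ethyl-3-methylheptane

The parent chain contains 7 carbons (heptane).
The numbering direction is chosen so that the substituent locant set {3,4,4} is lower than {4,4,5} at the first point of difference.
That gives a bromo group at C-4; an ethyl group at C-4; a methyl group at C-3.
The substituents are ordered alphabetically, ignoring any di-/tri- multipliers.
Putting it together: 4-bromo-4-ethyl-3-methylheptane.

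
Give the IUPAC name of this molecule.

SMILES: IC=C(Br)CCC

Counting along the main chain through the multiple bond gives 5 carbons: the parent is pentane.
There is one C=C double bond, indicated by the ending -ene.
Choose the numbering such that numbering from this end puts the double bond at C-1 rather than C-4.
That gives the double bond between C-1 and C-2; a bromo group at C-2; an iodo group at C-1.
Prefixes are listed alphabetically: bromo, iodo.
The name is 2-bromo-1-iodopent-1-ene.

2-bromo-1-iodopent-1-ene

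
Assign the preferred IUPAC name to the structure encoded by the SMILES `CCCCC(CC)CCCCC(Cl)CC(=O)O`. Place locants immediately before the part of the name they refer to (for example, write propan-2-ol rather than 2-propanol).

The longest chain bearing the –COOH group is 12 carbons long (dodecane).
A carboxylic acid (terminal –COOH) is the principal characteristic group, giving the suffix -oic acid.
Number the chain so that the carboxylic acid carbon is C-1 by definition.
This places a chloro group at C-3; an ethyl group at C-8.
The substituents are ordered alphabetically, ignoring any di-/tri- multipliers.
The name is 3-chloro-8-ethyldodecanoic acid.

3-chloro-8-ethyldodecanoic acid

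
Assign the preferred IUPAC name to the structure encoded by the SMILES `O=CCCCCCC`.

Counting along the main chain through the –CHO group gives 7 carbons: the parent is heptane.
The highest-priority functional group is an aldehyde (terminal –CHO), so the name ends in -al.
Choose the numbering such that the aldehyde carbon is C-1 by definition.
Putting it together: heptanal.

heptanal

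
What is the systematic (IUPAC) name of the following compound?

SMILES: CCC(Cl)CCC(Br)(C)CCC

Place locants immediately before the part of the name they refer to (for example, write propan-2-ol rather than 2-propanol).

The longest carbon chain is 9 atoms: the parent is nonane.
Choose the numbering such that the substituent locant set {3,6,6} is lower than {4,4,7} at the first point of difference.
That gives a bromo group at C-6; a chloro group at C-3; a methyl group at C-6.
The substituents are ordered alphabetically, ignoring any di-/tri- multipliers.
The name is 6-bromo-3-chloro-6-methylnonane.

6-bromo-3-chloro-6-methylnonane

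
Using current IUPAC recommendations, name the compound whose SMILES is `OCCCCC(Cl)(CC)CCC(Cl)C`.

The longest carbon chain that includes the –OH group has 9 carbons, so the parent hydride is nonane.
The principal characteristic group is an alcohol (–OH), named with the suffix -ol.
The numbering direction is chosen so that numbering from this end puts the hydroxyl group at C-1 rather than C-9.
This places the hydroxyl at C-1; chloro groups at C-5 and C-8; an ethyl group at C-5.
Substituent prefixes are cited in alphabetical order (multiplying prefixes like di-/tri- are ignored for ordering).
Assembling the pieces gives 5,8-dichloro-5-ethylnonan-1-ol.

5,8-dichloro-5-ethylnonan-1-ol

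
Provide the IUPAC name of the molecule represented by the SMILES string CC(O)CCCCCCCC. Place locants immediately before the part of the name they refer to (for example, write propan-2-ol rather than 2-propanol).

The longest carbon chain that includes the –OH group has 10 carbons, so the parent hydride is decane.
An alcohol (–OH) is the principal characteristic group, giving the suffix -ol.
Choose the numbering such that numbering from this end puts the hydroxyl group at C-2 rather than C-9.
With this numbering: the hydroxyl at C-2.
Putting it together: decan-2-ol.

decan-2-ol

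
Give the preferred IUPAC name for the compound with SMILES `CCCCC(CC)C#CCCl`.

1-chloro-4-ethyloct-2-yne

The longest carbon chain that includes the multiple bond has 8 carbons, so the parent hydride is octane.
The chain contains a C≡C triple bond, so the unsaturation ending is -yne.
Choose the numbering such that numbering from this end puts the triple bond at C-2 rather than C-6.
With this numbering: the triple bond between C-2 and C-3; a chloro group at C-1; an ethyl group at C-4.
Prefixes are listed alphabetically: chloro, ethyl.
Putting it together: 1-chloro-4-ethyloct-2-yne.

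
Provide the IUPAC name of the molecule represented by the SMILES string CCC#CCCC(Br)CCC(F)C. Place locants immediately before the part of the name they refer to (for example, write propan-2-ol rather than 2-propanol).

7-bromo-10-fluoroundec-3-yne

The longest chain bearing the multiple bond is 11 carbons long (undecane).
The chain contains a C≡C triple bond, so the unsaturation ending is -yne.
Number the chain so that numbering from this end puts the triple bond at C-3 rather than C-8.
That gives the triple bond between C-3 and C-4; a bromo group at C-7; a fluoro group at C-10.
Substituent prefixes are cited in alphabetical order (multiplying prefixes like di-/tri- are ignored for ordering).
The name is 7-bromo-10-fluoroundec-3-yne.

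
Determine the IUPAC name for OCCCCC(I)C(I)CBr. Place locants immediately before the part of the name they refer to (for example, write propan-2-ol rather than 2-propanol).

7-bromo-5,6-diiodoheptan-1-ol

Counting along the main chain through the –OH group gives 7 carbons: the parent is heptane.
An alcohol (–OH) is the principal characteristic group, giving the suffix -ol.
Choose the numbering such that numbering from this end puts the hydroxyl group at C-1 rather than C-7.
That gives the hydroxyl at C-1; a bromo group at C-7; iodo groups at C-5 and C-6.
Prefixes are listed alphabetically: bromo, iodo.
Putting it together: 7-bromo-5,6-diiodoheptan-1-ol.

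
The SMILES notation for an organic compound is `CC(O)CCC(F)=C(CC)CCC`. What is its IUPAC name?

The longest chain bearing the –OH group and the multiple bond is 9 carbons long (nonane).
An alcohol (–OH) is the principal characteristic group, giving the suffix -ol.
A C=C double bond in the chain gives the infix -ene-.
Choose the numbering such that numbering from this end puts the hydroxyl group at C-2 rather than C-8.
That gives the hydroxyl at C-2; the double bond between C-5 and C-6; an ethyl group at C-6; a fluoro group at C-5.
Prefixes are listed alphabetically: ethyl, fluoro.
Assembling the pieces gives 6-ethyl-5-fluoronon-5-en-2-ol.

6-ethyl-5-fluoronon-5-en-2-ol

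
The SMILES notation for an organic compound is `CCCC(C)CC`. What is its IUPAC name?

The parent chain contains 6 carbons (hexane).
Number the chain so that the substituent locant set {3} is lower than {4} at the first point of difference.
That gives a methyl group at C-3.
Assembling the pieces gives 3-methylhexane.

3-methylhexane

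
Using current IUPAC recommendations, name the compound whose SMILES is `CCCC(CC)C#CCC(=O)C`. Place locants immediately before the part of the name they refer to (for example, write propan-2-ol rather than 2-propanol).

6-ethylnon-4-yn-2-one

Counting along the main chain through the carbonyl and the multiple bond gives 9 carbons: the parent is nonane.
The highest-priority functional group is a ketone (C=O on an internal carbon), so the name ends in -one.
There is one C≡C triple bond, indicated by the ending -yne.
Choose the numbering such that numbering from this end puts the carbonyl group at C-2 rather than C-8.
With this numbering: the carbonyl at C-2; the triple bond between C-4 and C-5; an ethyl group at C-6.
The name is 6-ethylnon-4-yn-2-one.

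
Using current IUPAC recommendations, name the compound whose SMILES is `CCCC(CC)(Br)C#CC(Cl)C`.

The longest carbon chain that includes the multiple bond has 8 carbons, so the parent hydride is octane.
The chain contains a C≡C triple bond, so the unsaturation ending is -yne.
Number the chain so that numbering from this end puts the triple bond at C-3 rather than C-5.
That gives the triple bond between C-3 and C-4; a bromo group at C-5; a chloro group at C-2; an ethyl group at C-5.
Prefixes are listed alphabetically: bromo, chloro, ethyl.
Putting it together: 5-bromo-2-chloro-5-ethyloct-3-yne.

5-bromo-2-chloro-5-ethyloct-3-yne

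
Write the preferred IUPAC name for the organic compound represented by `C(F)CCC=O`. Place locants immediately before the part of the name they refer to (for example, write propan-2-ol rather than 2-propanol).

The longest carbon chain that includes the –CHO group has 4 carbons, so the parent hydride is butane.
The highest-priority functional group is an aldehyde (terminal –CHO), so the name ends in -al.
Choose the numbering such that the aldehyde carbon is C-1 by definition.
This places a fluoro group at C-4.
Putting it together: 4-fluorobutanal.

4-fluorobutanal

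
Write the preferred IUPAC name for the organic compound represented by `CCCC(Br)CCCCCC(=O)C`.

The longest chain bearing the carbonyl is 11 carbons long (undecane).
A ketone (C=O on an internal carbon) is the principal characteristic group, giving the suffix -one.
Number the chain so that numbering from this end puts the carbonyl group at C-2 rather than C-10.
With this numbering: the carbonyl at C-2; a bromo group at C-8.
Putting it together: 8-bromoundecan-2-one.

8-bromoundecan-2-one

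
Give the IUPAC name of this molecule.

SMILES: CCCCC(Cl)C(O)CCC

5-chlorononan-4-ol

The longest chain bearing the –OH group is 9 carbons long (nonane).
The principal characteristic group is an alcohol (–OH), named with the suffix -ol.
The numbering direction is chosen so that numbering from this end puts the hydroxyl group at C-4 rather than C-6.
This places the hydroxyl at C-4; a chloro group at C-5.
The name is 5-chlorononan-4-ol.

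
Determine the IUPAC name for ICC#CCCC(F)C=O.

2-fluoro-7-iodohept-5-ynal

The longest carbon chain that includes the –CHO group and the multiple bond has 7 carbons, so the parent hydride is heptane.
An aldehyde (terminal –CHO) is the principal characteristic group, giving the suffix -al.
A C≡C triple bond in the chain gives the infix -yne-.
The numbering direction is chosen so that the aldehyde carbon is C-1 by definition.
This places the triple bond between C-5 and C-6; a fluoro group at C-2; an iodo group at C-7.
Prefixes are listed alphabetically: fluoro, iodo.
The name is 2-fluoro-7-iodohept-5-ynal.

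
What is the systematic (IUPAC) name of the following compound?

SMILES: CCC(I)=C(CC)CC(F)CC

The longest chain bearing the multiple bond is 8 carbons long (octane).
The chain contains a C=C double bond, so the unsaturation ending is -ene.
Choose the numbering such that numbering from this end puts the double bond at C-3 rather than C-5.
This places the double bond between C-3 and C-4; an ethyl group at C-4; a fluoro group at C-6; an iodo group at C-3.
Prefixes are listed alphabetically: ethyl, fluoro, iodo.
Assembling the pieces gives 4-ethyl-6-fluoro-3-iodooct-3-ene.

4-ethyl-6-fluoro-3-iodooct-3-ene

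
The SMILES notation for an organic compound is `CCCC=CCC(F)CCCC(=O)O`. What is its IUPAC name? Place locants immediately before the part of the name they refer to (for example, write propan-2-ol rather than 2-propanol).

Counting along the main chain through the –COOH group and the multiple bond gives 11 carbons: the parent is undecane.
The principal characteristic group is a carboxylic acid (terminal –COOH), named with the suffix -oic acid.
A C=C double bond in the chain gives the infix -ene-.
The numbering direction is chosen so that the carboxylic acid carbon is C-1 by definition.
This places the double bond between C-7 and C-8; a fluoro group at C-5.
Putting it together: 5-fluoroundec-7-enoic acid.

5-fluoroundec-7-enoic acid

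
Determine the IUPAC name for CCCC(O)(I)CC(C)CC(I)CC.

4,8-diiodo-6-methyldecan-4-ol

Counting along the main chain through the –OH group gives 10 carbons: the parent is decane.
The highest-priority functional group is an alcohol (–OH), so the name ends in -ol.
The numbering direction is chosen so that numbering from this end puts the hydroxyl group at C-4 rather than C-7.
With this numbering: the hydroxyl at C-4; iodo groups at C-4 and C-8; a methyl group at C-6.
The substituents are ordered alphabetically, ignoring any di-/tri- multipliers.
Putting it together: 4,8-diiodo-6-methyldecan-4-ol.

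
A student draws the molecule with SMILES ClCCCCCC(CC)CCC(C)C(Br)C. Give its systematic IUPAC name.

The parent chain contains 11 carbons (undecane).
The numbering direction is chosen so that the substituent locant set {1,6,9,10} is lower than {2,3,6,11} at the first point of difference.
With this numbering: a bromo group at C-10; a chloro group at C-1; an ethyl group at C-6; a methyl group at C-9.
The substituents are ordered alphabetically, ignoring any di-/tri- multipliers.
Assembling the pieces gives 10-bromo-1-chloro-6-ethyl-9-methylundecane.

10-bromo-1-chloro-6-ethyl-9-methylundecane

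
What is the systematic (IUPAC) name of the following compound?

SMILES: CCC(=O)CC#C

hex-5-yn-3-one

The longest chain bearing the carbonyl and the multiple bond is 6 carbons long (hexane).
A ketone (C=O on an internal carbon) is the principal characteristic group, giving the suffix -one.
A C≡C triple bond in the chain gives the infix -yne-.
Choose the numbering such that numbering from this end puts the carbonyl group at C-3 rather than C-4.
This places the carbonyl at C-3; the triple bond between C-5 and C-6.
Putting it together: hex-5-yn-3-one.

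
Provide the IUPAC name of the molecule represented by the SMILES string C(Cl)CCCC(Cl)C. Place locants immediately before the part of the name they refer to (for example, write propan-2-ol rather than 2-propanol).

1,5-dichlorohexane

The parent chain contains 6 carbons (hexane).
Number the chain so that the substituent locant set {1,5} is lower than {2,6} at the first point of difference.
This places chloro groups at C-1 and C-5.
Putting it together: 1,5-dichlorohexane.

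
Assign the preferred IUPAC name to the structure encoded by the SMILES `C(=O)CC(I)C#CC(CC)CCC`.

The longest carbon chain that includes the –CHO group and the multiple bond has 9 carbons, so the parent hydride is nonane.
An aldehyde (terminal –CHO) is the principal characteristic group, giving the suffix -al.
The chain contains a C≡C triple bond, so the unsaturation ending is -yne.
Number the chain so that the aldehyde carbon is C-1 by definition.
That gives the triple bond between C-4 and C-5; an ethyl group at C-6; an iodo group at C-3.
Prefixes are listed alphabetically: ethyl, iodo.
The name is 6-ethyl-3-iodonon-4-ynal.

6-ethyl-3-iodonon-4-ynal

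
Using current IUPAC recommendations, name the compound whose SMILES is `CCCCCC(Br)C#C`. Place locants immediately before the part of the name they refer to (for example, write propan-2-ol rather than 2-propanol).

The longest carbon chain that includes the multiple bond has 8 carbons, so the parent hydride is octane.
The chain contains a C≡C triple bond, so the unsaturation ending is -yne.
Choose the numbering such that numbering from this end puts the triple bond at C-1 rather than C-7.
This places the triple bond between C-1 and C-2; a bromo group at C-3.
Assembling the pieces gives 3-bromooct-1-yne.

3-bromooct-1-yne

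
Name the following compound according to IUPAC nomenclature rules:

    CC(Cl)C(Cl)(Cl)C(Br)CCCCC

4-bromo-2,3,3-trichlorononane

The longest continuous carbon chain has 9 atoms, so the parent hydride is nonane.
The numbering direction is chosen so that the substituent locant set {2,3,3,4} is lower than {6,7,7,8} at the first point of difference.
That gives a bromo group at C-4; chloro groups at C-2 and C-3 (×2).
Substituent prefixes are cited in alphabetical order (multiplying prefixes like di-/tri- are ignored for ordering).
The name is 4-bromo-2,3,3-trichlorononane.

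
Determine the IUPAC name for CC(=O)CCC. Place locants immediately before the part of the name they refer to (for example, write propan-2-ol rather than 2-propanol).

pentan-2-one

Counting along the main chain through the carbonyl gives 5 carbons: the parent is pentane.
A ketone (C=O on an internal carbon) is the principal characteristic group, giving the suffix -one.
Number the chain so that numbering from this end puts the carbonyl group at C-2 rather than C-4.
That gives the carbonyl at C-2.
Assembling the pieces gives pentan-2-one.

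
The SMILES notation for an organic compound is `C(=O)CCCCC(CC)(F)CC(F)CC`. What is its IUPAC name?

6-ethyl-6,8-difluorodecanal

The longest carbon chain that includes the –CHO group has 10 carbons, so the parent hydride is decane.
The principal characteristic group is an aldehyde (terminal –CHO), named with the suffix -al.
Choose the numbering such that the aldehyde carbon is C-1 by definition.
With this numbering: an ethyl group at C-6; fluoro groups at C-6 and C-8.
Prefixes are listed alphabetically: ethyl, fluoro.
The name is 6-ethyl-6,8-difluorodecanal.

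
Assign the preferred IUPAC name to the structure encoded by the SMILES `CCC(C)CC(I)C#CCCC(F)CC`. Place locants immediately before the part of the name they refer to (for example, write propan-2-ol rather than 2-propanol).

Counting along the main chain through the multiple bond gives 12 carbons: the parent is dodecane.
There is one C≡C triple bond, indicated by the ending -yne.
The numbering direction is chosen so that the substituent locant set {3,5,10} is lower than {3,8,10} at the first point of difference.
This places the triple bond between C-6 and C-7; a fluoro group at C-10; an iodo group at C-5; a methyl group at C-3.
Prefixes are listed alphabetically: fluoro, iodo, methyl.
Assembling the pieces gives 10-fluoro-5-iodo-3-methyldodec-6-yne.

10-fluoro-5-iodo-3-methyldodec-6-yne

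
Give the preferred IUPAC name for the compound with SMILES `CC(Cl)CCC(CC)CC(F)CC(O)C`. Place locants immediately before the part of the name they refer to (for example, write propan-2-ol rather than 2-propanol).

9-chloro-6-ethyl-4-fluorodecan-2-ol

Counting along the main chain through the –OH group gives 10 carbons: the parent is decane.
The principal characteristic group is an alcohol (–OH), named with the suffix -ol.
Number the chain so that numbering from this end puts the hydroxyl group at C-2 rather than C-9.
With this numbering: the hydroxyl at C-2; a chloro group at C-9; an ethyl group at C-6; a fluoro group at C-4.
Prefixes are listed alphabetically: chloro, ethyl, fluoro.
Assembling the pieces gives 9-chloro-6-ethyl-4-fluorodecan-2-ol.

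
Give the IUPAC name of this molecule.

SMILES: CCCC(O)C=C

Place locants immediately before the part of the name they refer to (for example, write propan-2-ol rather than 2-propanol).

hex-1-en-3-ol

The longest carbon chain that includes the –OH group and the multiple bond has 6 carbons, so the parent hydride is hexane.
An alcohol (–OH) is the principal characteristic group, giving the suffix -ol.
The chain contains a C=C double bond, so the unsaturation ending is -ene.
Number the chain so that numbering from this end puts the hydroxyl group at C-3 rather than C-4.
This places the hydroxyl at C-3; the double bond between C-1 and C-2.
Assembling the pieces gives hex-1-en-3-ol.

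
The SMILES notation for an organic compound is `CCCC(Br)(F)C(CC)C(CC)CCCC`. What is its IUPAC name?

4-bromo-5,6-diethyl-4-fluorodecane

The longest continuous carbon chain has 10 atoms, so the parent hydride is decane.
Choose the numbering such that the substituent locant set {4,4,5,6} is lower than {5,6,7,7} at the first point of difference.
That gives a bromo group at C-4; ethyl groups at C-5 and C-6; a fluoro group at C-4.
Prefixes are listed alphabetically: bromo, ethyl, fluoro.
The name is 4-bromo-5,6-diethyl-4-fluorodecane.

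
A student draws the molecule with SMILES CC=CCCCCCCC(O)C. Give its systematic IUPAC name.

undec-9-en-2-ol

The longest chain bearing the –OH group and the multiple bond is 11 carbons long (undecane).
The highest-priority functional group is an alcohol (–OH), so the name ends in -ol.
The chain contains a C=C double bond, so the unsaturation ending is -ene.
The numbering direction is chosen so that numbering from this end puts the hydroxyl group at C-2 rather than C-10.
This places the hydroxyl at C-2; the double bond between C-9 and C-10.
Assembling the pieces gives undec-9-en-2-ol.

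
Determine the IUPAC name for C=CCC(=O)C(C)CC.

The longest carbon chain that includes the carbonyl and the multiple bond has 7 carbons, so the parent hydride is heptane.
A ketone (C=O on an internal carbon) is the principal characteristic group, giving the suffix -one.
There is one C=C double bond, indicated by the ending -ene.
Choose the numbering such that numbering from this end puts the double bond at C-1 rather than C-6.
This places the carbonyl at C-4; the double bond between C-1 and C-2; a methyl group at C-5.
The name is 5-methylhept-1-en-4-one.

5-methylhept-1-en-4-one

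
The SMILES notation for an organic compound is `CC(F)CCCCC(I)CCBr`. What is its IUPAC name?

1-bromo-8-fluoro-3-iodononane

The parent chain contains 9 carbons (nonane).
Choose the numbering such that the substituent locant set {1,3,8} is lower than {2,7,9} at the first point of difference.
With this numbering: a bromo group at C-1; a fluoro group at C-8; an iodo group at C-3.
Substituent prefixes are cited in alphabetical order (multiplying prefixes like di-/tri- are ignored for ordering).
The name is 1-bromo-8-fluoro-3-iodononane.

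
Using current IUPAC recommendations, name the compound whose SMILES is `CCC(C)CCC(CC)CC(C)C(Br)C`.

2-bromo-5-ethyl-3,8-dimethyldecane

The longest continuous carbon chain has 10 atoms, so the parent hydride is decane.
The numbering direction is chosen so that the substituent locant set {2,3,5,8} is lower than {3,6,8,9} at the first point of difference.
That gives a bromo group at C-2; an ethyl group at C-5; methyl groups at C-3 and C-8.
Prefixes are listed alphabetically: bromo, ethyl, methyl.
Assembling the pieces gives 2-bromo-5-ethyl-3,8-dimethyldecane.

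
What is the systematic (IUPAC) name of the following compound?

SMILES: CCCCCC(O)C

heptan-2-ol

The longest chain bearing the –OH group is 7 carbons long (heptane).
The principal characteristic group is an alcohol (–OH), named with the suffix -ol.
Number the chain so that numbering from this end puts the hydroxyl group at C-2 rather than C-6.
With this numbering: the hydroxyl at C-2.
Assembling the pieces gives heptan-2-ol.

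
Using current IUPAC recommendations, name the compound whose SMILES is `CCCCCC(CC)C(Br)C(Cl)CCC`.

5-bromo-4-chloro-6-ethylundecane

The longest carbon chain is 11 atoms: the parent is undecane.
The numbering direction is chosen so that the substituent locant set {4,5,6} is lower than {6,7,8} at the first point of difference.
This places a bromo group at C-5; a chloro group at C-4; an ethyl group at C-6.
The substituents are ordered alphabetically, ignoring any di-/tri- multipliers.
Putting it together: 5-bromo-4-chloro-6-ethylundecane.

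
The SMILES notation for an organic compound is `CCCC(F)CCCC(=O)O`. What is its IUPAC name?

5-fluorooctanoic acid

Counting along the main chain through the –COOH group gives 8 carbons: the parent is octane.
The highest-priority functional group is a carboxylic acid (terminal –COOH), so the name ends in -oic acid.
Number the chain so that the carboxylic acid carbon is C-1 by definition.
With this numbering: a fluoro group at C-5.
Assembling the pieces gives 5-fluorooctanoic acid.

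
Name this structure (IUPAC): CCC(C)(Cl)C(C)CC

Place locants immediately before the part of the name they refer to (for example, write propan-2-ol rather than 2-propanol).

The longest carbon chain is 6 atoms: the parent is hexane.
The numbering direction is chosen so that the substituent locant set {3,3,4} is lower than {3,4,4} at the first point of difference.
That gives a chloro group at C-3; methyl groups at C-3 and C-4.
The substituents are ordered alphabetically, ignoring any di-/tri- multipliers.
The name is 3-chloro-3,4-dimethylhexane.

3-chloro-3,4-dimethylhexane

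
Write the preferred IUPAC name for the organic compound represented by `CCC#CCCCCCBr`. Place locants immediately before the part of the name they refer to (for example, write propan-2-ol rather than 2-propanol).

The longest carbon chain that includes the multiple bond has 9 carbons, so the parent hydride is nonane.
The chain contains a C≡C triple bond, so the unsaturation ending is -yne.
Choose the numbering such that numbering from this end puts the triple bond at C-3 rather than C-6.
That gives the triple bond between C-3 and C-4; a bromo group at C-9.
The name is 9-bromonon-3-yne.

9-bromonon-3-yne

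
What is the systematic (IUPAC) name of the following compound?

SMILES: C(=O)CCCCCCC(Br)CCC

8-bromoundecanal

The longest carbon chain that includes the –CHO group has 11 carbons, so the parent hydride is undecane.
The principal characteristic group is an aldehyde (terminal –CHO), named with the suffix -al.
Number the chain so that the aldehyde carbon is C-1 by definition.
That gives a bromo group at C-8.
The name is 8-bromoundecanal.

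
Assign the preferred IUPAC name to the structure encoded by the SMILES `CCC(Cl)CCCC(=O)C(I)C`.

7-chloro-2-iodononan-3-one

The longest carbon chain that includes the carbonyl has 9 carbons, so the parent hydride is nonane.
A ketone (C=O on an internal carbon) is the principal characteristic group, giving the suffix -one.
Choose the numbering such that numbering from this end puts the carbonyl group at C-3 rather than C-7.
With this numbering: the carbonyl at C-3; a chloro group at C-7; an iodo group at C-2.
The substituents are ordered alphabetically, ignoring any di-/tri- multipliers.
Assembling the pieces gives 7-chloro-2-iodononan-3-one.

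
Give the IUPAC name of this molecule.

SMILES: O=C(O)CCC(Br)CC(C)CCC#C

4-bromo-6-methyldec-9-ynoic acid

The longest carbon chain that includes the –COOH group and the multiple bond has 10 carbons, so the parent hydride is decane.
The highest-priority functional group is a carboxylic acid (terminal –COOH), so the name ends in -oic acid.
A C≡C triple bond in the chain gives the infix -yne-.
Number the chain so that the carboxylic acid carbon is C-1 by definition.
This places the triple bond between C-9 and C-10; a bromo group at C-4; a methyl group at C-6.
Substituent prefixes are cited in alphabetical order (multiplying prefixes like di-/tri- are ignored for ordering).
The name is 4-bromo-6-methyldec-9-ynoic acid.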